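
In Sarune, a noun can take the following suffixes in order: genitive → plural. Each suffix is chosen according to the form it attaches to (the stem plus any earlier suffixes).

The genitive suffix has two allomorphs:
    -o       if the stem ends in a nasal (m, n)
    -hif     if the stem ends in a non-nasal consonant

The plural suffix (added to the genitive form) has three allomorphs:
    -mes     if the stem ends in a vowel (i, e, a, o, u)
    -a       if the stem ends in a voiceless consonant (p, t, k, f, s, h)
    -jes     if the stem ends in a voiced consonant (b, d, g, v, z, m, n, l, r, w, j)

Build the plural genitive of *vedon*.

The final consonant of *vedon* is /n/, which is a nasal, so the genitive suffix is -o, giving *vedono*.
Since the final sound of the genitive form *vedono* is /o/ (a vowel), it takes -mes, giving *vedonomes*.

vedonomes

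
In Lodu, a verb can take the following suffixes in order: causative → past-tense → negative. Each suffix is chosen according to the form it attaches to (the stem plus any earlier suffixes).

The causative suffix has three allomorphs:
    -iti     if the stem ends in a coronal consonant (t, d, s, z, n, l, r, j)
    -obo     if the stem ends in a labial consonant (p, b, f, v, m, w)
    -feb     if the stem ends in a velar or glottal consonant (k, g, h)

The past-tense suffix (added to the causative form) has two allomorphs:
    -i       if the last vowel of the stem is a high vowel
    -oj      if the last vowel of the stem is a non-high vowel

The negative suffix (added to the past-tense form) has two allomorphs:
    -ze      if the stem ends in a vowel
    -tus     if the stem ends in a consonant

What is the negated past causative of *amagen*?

The final consonant of *amagen* is /n/, which is coronal, so the causative suffix is -iti, giving *amageniti*.
The causative form *amageniti*: last vowel = /i/, a high vowel → -i → *amagenitii*.
The past-tense form *amagenitii*: final sound = /i/, a vowel → -ze → *amagenitiize*.

amagenitiize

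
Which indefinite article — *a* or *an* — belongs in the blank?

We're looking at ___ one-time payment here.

The indefinite article is chosen by the initial *sound* of the following word, not its spelling.
*one-time* begins with the sound /wʌ/ (*one* pronounced /wʌn/) — a consonant sound.
So the article is *a*: We're looking at a one-time payment here.

a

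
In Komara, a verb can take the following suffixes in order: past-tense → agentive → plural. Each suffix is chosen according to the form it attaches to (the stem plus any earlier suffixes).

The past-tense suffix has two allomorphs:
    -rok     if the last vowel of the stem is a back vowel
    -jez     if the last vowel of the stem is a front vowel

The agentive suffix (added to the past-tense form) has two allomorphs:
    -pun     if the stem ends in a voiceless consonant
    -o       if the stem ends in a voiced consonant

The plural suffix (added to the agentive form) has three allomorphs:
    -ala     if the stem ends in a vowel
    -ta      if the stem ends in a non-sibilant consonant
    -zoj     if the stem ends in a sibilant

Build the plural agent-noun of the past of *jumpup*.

jumpuprokpunta

*jumpup*: last vowel = /u/, a back vowel → -rok → *jumpuprok*.
The past-tense form *jumpuprok* — final consonant /k/ (voiceless) → -pun → *jumpuprokpun*.
Since the final sound of the agentive form *jumpuprokpun* is /n/ (a non-sibilant consonant), it takes -ta, giving *jumpuprokpunta*.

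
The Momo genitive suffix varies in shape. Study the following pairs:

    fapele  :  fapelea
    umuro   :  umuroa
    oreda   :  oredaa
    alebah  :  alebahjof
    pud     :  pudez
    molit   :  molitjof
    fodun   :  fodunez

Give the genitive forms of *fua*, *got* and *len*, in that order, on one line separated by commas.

fuaa, gotjof, lenez

The alternation tracks the final sound of the stem — -jof when the stem ends in a voiceless consonant (*alebah*, *molit*); -ez when the stem ends in a voiced consonant (*pud*, *fodun*); -a when the stem ends in a vowel (*fapele*, *umuro*, *oreda*).
*fua* — final sound /a/ (a vowel) → -a → *fuaa*.
*got* — final sound /t/ (a voiceless consonant) → -jof → *gotjof*.
*len* — final sound /n/ (a voiced consonant) → -ez → *lenez*.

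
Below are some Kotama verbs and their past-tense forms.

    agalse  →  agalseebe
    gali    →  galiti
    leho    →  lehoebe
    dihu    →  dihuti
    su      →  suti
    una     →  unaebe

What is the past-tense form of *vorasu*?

Looking at the last vowel of each stem: -ti when the last vowel of the stem is a high vowel (*gali*, *dihu*, *su*); -ebe when the last vowel of the stem is a non-high vowel (*agalse*, *leho*, *una*).
*vorasu* — last vowel /u/ (a high vowel) → -ti → *vorasuti*.

vorasuti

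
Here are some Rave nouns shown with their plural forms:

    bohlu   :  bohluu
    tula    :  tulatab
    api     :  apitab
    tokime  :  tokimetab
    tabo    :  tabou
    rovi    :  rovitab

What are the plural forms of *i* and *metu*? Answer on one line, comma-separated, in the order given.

The pattern is rounding harmony: -u when the last vowel of the stem is a rounded vowel (*bohlu*, *tabo*); -tab when the last vowel of the stem is an unrounded vowel (*tula*, *api*, *tokime*, *rovi*).
Since the last vowel of *i* is /i/ (an unrounded vowel), it takes -tab, giving *itab*.
*metu*: last vowel = /u/, a rounded vowel → -u → *metuu*.

itab, metuu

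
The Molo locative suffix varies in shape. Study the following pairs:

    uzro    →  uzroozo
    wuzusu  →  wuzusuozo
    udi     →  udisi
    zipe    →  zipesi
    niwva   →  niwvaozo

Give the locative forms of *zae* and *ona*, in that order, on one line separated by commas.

zaesi, onaozo

The alternation tracks the last vowel of the stem — -si when the last vowel of the stem is a front vowel (*udi*, *zipe*); -ozo when the last vowel of the stem is a back vowel (*uzro*, *wuzusu*, *niwva*).
Since the last vowel of *zae* is /e/ (a front vowel), it takes -si, giving *zaesi*.
Since the last vowel of *ona* is /a/ (a back vowel), it takes -ozo, giving *onaozo*.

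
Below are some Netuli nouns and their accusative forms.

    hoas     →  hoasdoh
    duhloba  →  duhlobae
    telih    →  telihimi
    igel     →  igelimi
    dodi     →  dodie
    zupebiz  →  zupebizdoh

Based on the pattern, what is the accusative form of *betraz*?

betrazdoh

The suffix is conditioned by the final sound: -doh when the stem ends in a sibilant (*hoas*, *zupebiz*); -imi when the stem ends in a non-sibilant consonant (*telih*, *igel*); -e when the stem ends in a vowel (*duhloba*, *dodi*).
The final sound of *betraz* is /z/, which is a sibilant, so the suffix is -doh, giving *betrazdoh*.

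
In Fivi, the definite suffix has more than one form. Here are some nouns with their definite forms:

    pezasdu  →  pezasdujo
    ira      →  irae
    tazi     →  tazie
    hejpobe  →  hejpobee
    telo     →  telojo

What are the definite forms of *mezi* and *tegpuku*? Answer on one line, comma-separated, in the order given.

The pattern is rounding harmony: -jo when the last vowel of the stem is a rounded vowel (*pezasdu*, *telo*); -e when the last vowel of the stem is an unrounded vowel (*ira*, *tazi*, *hejpobe*).
*mezi* — last vowel /i/ (an unrounded vowel) → -e → *mezie*.
*tegpuku*: last vowel = /u/, a rounded vowel → -jo → *tegpukujo*.

mezie, tegpukujo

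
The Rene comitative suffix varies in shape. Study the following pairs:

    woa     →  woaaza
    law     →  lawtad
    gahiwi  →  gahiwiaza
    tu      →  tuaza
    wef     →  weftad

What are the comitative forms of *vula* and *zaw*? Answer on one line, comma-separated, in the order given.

The suffix is conditioned by the final sound: -tad when the stem ends in a consonant (*law*, *wef*); -aza when the stem ends in a vowel (*woa*, *gahiwi*, *tu*).
*vula* — final sound /a/ (a vowel) → -aza → *vulaaza*.
Since the final sound of *zaw* is /w/ (a consonant), it takes -tad, giving *zawtad*.

vulaaza, zawtad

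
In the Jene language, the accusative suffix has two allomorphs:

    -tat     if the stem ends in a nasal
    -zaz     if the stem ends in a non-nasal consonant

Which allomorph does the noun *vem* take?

-tat

*vem* — final consonant /m/ (a nasal) → -tat.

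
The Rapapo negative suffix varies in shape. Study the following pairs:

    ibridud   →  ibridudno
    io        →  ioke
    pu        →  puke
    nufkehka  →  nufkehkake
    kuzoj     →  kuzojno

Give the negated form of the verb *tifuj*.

Looking at the final sound of each stem: -no when the stem ends in a consonant (*ibridud*, *kuzoj*); -ke when the stem ends in a vowel (*io*, *pu*, *nufkehka*).
*tifuj*: final sound = /j/, a consonant → -no → *tifujno*.

tifujno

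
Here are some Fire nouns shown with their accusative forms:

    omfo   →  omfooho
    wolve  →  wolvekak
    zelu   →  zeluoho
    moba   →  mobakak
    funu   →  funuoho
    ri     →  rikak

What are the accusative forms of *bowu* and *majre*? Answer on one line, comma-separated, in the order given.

bowuoho, majrekak

The alternation tracks the last vowel of the stem — -oho when the last vowel of the stem is a rounded vowel (*omfo*, *zelu*, *funu*); -kak when the last vowel of the stem is an unrounded vowel (*wolve*, *moba*, *ri*).
Since the last vowel of *bowu* is /u/ (a rounded vowel), it takes -oho, giving *bowuoho*.
*majre*: last vowel = /e/, an unrounded vowel → -kak → *majrekak*.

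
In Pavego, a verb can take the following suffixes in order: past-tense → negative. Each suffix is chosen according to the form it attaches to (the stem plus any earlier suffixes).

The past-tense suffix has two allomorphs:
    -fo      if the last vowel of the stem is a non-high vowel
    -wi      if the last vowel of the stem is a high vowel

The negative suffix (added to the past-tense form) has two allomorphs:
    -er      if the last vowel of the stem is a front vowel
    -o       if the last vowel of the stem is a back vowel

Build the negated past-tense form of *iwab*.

iwabfoo

*iwab*: last vowel = /a/, a non-high vowel → -fo → *iwabfo*.
Since the last vowel of the past-tense form *iwabfo* is /o/ (a back vowel), it takes -o, giving *iwabfoo*.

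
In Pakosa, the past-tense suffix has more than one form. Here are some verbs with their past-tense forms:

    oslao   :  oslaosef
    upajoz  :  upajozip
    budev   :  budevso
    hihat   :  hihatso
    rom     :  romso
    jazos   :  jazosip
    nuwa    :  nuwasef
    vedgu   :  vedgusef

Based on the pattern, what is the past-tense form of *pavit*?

pavitso

Looking at the final sound of each stem: -ip when the stem ends in a sibilant (*upajoz*, *jazos*); -so when the stem ends in a non-sibilant consonant (*budev*, *hihat*, *rom*); -sef when the stem ends in a vowel (*oslao*, *nuwa*, *vedgu*).
*pavit* — final sound /t/ (a non-sibilant consonant) → -so → *pavitso*.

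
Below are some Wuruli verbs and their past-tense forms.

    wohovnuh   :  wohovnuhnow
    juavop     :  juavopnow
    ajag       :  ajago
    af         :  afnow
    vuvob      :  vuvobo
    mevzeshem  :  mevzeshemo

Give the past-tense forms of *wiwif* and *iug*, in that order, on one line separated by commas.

The pattern is voicing of the final consonant: -now when the stem ends in a voiceless consonant (*wohovnuh*, *juavop*, *af*); -o when the stem ends in a voiced consonant (*ajag*, *vuvob*, *mevzeshem*).
*wiwif* — final consonant /f/ (voiceless) → -now → *wiwifnow*.
*iug*: final consonant = /g/, voiced → -o → *iugo*.

wiwifnow, iugo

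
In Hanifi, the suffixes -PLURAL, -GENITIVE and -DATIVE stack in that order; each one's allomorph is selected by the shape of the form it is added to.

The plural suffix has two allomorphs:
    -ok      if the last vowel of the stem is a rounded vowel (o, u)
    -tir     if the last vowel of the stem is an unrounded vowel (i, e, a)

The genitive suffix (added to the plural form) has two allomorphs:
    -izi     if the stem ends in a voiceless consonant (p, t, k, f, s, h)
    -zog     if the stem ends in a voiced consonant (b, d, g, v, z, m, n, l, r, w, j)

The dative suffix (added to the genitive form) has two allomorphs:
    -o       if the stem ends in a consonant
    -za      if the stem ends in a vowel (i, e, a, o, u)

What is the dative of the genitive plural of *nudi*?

nuditirzogo

*nudi*: last vowel = /i/, an unrounded vowel → -tir → *nuditir*.
The plural form *nuditir* — final consonant /r/ (voiced) → -zog → *nuditirzog*.
The genitive form *nuditirzog*: final sound = /g/, a consonant → -o → *nuditirzogo*.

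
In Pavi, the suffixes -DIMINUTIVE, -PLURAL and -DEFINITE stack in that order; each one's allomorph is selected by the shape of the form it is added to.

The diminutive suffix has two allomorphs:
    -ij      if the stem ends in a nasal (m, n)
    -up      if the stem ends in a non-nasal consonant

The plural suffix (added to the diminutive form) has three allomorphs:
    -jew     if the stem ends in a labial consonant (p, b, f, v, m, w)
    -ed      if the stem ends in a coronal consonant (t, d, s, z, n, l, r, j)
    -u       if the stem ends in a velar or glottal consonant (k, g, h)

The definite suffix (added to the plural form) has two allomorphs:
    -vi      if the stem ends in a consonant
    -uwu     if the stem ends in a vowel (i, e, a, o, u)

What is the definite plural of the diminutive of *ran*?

ranijedvi

*ran* — final consonant /n/ (a nasal) → -ij → *ranij*.
The diminutive form *ranij* — final consonant /j/ (coronal) → -ed → *ranijed*.
Since the final sound of the plural form *ranijed* is /d/ (a consonant), it takes -vi, giving *ranijedvi*.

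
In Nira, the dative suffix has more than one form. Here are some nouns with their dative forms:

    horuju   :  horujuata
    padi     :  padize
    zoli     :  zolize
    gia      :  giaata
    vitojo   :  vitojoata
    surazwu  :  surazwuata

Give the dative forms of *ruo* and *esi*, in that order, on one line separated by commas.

ruoata, esize

The alternation tracks the last vowel of the stem — -ze when the last vowel of the stem is a front vowel (*padi*, *zoli*); -ata when the last vowel of the stem is a back vowel (*horuju*, *gia*, *vitojo*, *surazwu*).
The last vowel of *ruo* is /o/, which is a back vowel, so the suffix is -ata, giving *ruoata*.
*esi* — last vowel /i/ (a front vowel) → -ze → *esize*.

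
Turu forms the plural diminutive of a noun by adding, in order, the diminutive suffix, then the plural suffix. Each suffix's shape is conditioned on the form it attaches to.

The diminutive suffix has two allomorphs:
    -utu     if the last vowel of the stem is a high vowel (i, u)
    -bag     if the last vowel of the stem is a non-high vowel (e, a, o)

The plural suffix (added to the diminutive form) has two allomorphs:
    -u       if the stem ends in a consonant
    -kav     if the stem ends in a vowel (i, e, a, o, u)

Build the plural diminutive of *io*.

iobagu

*io*: last vowel = /o/, a non-high vowel → -bag → *iobag*.
The diminutive form *iobag*: final sound = /g/, a consonant → -u → *iobagu*.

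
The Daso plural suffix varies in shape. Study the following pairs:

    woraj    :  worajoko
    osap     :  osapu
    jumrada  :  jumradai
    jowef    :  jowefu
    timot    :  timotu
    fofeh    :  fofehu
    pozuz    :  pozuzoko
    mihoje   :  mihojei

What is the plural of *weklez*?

The suffix is conditioned by the final sound: -u when the stem ends in a voiceless consonant (*osap*, *jowef*, *timot*, *fofeh*); -oko when the stem ends in a voiced consonant (*woraj*, *pozuz*); -i when the stem ends in a vowel (*jumrada*, *mihoje*).
*weklez*: final sound = /z/, a voiced consonant → -oko → *weklezoko*.

weklezoko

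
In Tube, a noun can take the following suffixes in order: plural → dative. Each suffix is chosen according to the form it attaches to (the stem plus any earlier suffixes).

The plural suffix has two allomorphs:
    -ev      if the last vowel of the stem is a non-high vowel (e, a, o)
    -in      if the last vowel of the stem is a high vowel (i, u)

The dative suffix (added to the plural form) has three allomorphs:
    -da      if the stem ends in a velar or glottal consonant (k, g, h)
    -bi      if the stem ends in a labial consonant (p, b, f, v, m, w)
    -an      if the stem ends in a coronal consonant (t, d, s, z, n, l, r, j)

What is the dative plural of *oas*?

oasevbi

*oas*: last vowel = /a/, a non-high vowel → -ev → *oasev*.
Since the final consonant of the plural form *oasev* is /v/ (labial), it takes -bi, giving *oasevbi*.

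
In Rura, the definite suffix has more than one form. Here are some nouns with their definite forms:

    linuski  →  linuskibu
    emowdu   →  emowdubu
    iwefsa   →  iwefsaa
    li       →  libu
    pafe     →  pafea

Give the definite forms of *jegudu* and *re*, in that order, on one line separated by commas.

jegudubu, rea

The suffix is conditioned by the last vowel: -bu when the last vowel of the stem is a high vowel (*linuski*, *emowdu*, *li*); -a when the last vowel of the stem is a non-high vowel (*iwefsa*, *pafe*).
The last vowel of *jegudu* is /u/, which is a high vowel, so the suffix is -bu, giving *jegudubu*.
*re*: last vowel = /e/, a non-high vowel → -a → *rea*.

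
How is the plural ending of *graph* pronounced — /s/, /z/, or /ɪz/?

/s/

The stem *graph* ends in a voiceless non-sibilant consonant.
The plural suffix surfaces as /ɪz/ after sibilants, /s/ after other voiceless consonants, and /z/ after other voiced sounds.
So the plural -s on *graph* is pronounced /s/.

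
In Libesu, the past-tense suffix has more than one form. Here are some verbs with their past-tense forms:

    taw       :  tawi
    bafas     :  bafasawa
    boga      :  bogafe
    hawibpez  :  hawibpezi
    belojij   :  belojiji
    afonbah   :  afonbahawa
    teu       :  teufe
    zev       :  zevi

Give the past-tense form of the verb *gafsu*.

gafsufe

The suffix is conditioned by the final sound: -awa when the stem ends in a voiceless consonant (*bafas*, *afonbah*); -i when the stem ends in a voiced consonant (*taw*, *hawibpez*, *belojij*, *zev*); -fe when the stem ends in a vowel (*boga*, *teu*).
The final sound of *gafsu* is /u/, which is a vowel, so the suffix is -fe, giving *gafsufe*.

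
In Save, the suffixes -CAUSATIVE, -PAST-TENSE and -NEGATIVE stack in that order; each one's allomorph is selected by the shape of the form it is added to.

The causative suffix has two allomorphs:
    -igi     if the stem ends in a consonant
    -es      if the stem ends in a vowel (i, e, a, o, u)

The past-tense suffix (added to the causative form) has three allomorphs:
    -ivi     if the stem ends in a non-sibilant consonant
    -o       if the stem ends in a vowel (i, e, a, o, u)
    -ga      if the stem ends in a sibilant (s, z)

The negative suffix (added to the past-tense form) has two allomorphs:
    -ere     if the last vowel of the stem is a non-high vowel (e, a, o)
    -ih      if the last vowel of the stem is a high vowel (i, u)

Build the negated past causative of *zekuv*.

*zekuv*: final sound = /v/, a consonant → -igi → *zekuvigi*.
Since the final sound of the causative form *zekuvigi* is /i/ (a vowel), it takes -o, giving *zekuvigio*.
The past-tense form *zekuvigio* — last vowel /o/ (a non-high vowel) → -ere → *zekuvigioere*.

zekuvigioere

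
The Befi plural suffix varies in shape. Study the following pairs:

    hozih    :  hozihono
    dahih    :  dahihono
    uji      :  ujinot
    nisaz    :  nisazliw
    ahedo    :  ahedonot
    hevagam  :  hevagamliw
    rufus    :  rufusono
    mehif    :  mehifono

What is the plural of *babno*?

babnonot

Looking at the final sound of each stem: -ono when the stem ends in a voiceless consonant (*hozih*, *dahih*, *rufus*, *mehif*); -liw when the stem ends in a voiced consonant (*nisaz*, *hevagam*); -not when the stem ends in a vowel (*uji*, *ahedo*).
*babno*: final sound = /o/, a vowel → -not → *babnonot*.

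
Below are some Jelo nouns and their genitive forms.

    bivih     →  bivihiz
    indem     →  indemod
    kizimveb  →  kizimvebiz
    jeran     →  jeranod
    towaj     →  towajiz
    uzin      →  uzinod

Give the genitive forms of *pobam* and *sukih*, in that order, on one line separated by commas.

Looking at the final consonant of each stem: -od when the stem ends in a nasal (*indem*, *jeran*, *uzin*); -iz when the stem ends in a non-nasal consonant (*bivih*, *kizimveb*, *towaj*).
The final consonant of *pobam* is /m/, which is a nasal, so the suffix is -od, giving *pobamod*.
Since the final consonant of *sukih* is /h/ (non-nasal), it takes -iz, giving *sukihiz*.

pobamod, sukihiz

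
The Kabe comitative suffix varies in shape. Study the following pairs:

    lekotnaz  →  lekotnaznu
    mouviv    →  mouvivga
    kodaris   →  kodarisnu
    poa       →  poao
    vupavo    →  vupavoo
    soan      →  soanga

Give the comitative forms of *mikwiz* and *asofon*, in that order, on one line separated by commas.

Looking at the final sound of each stem: -nu when the stem ends in a sibilant (*lekotnaz*, *kodaris*); -ga when the stem ends in a non-sibilant consonant (*mouviv*, *soan*); -o when the stem ends in a vowel (*poa*, *vupavo*).
*mikwiz* — final sound /z/ (a sibilant) → -nu → *mikwiznu*.
*asofon* — final sound /n/ (a non-sibilant consonant) → -ga → *asofonga*.

mikwiznu, asofonga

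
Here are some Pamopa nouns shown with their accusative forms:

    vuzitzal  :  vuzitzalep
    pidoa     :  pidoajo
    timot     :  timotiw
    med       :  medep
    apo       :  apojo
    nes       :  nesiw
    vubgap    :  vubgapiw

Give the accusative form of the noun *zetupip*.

zetupipiw

The pattern is voicing of the final sound: -iw when the stem ends in a voiceless consonant (*timot*, *nes*, *vubgap*); -ep when the stem ends in a voiced consonant (*vuzitzal*, *med*); -jo when the stem ends in a vowel (*pidoa*, *apo*).
*zetupip*: final sound = /p/, a voiceless consonant → -iw → *zetupipiw*.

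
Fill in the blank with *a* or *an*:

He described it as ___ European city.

a

The indefinite article is chosen by the initial *sound* of the following word, not its spelling.
*European* begins with the sound /jʊ/ (eu pronounced /jʊ/) — a consonant sound.
So the article is *a*: He described it as a European city.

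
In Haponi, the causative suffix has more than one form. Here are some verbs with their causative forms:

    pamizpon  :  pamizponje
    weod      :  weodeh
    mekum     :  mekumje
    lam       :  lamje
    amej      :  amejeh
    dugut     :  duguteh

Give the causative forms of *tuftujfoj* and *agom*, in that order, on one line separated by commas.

tuftujfojeh, agomje

The alternation tracks the final consonant of the stem — -je when the stem ends in a nasal (*pamizpon*, *mekum*, *lam*); -eh when the stem ends in a non-nasal consonant (*weod*, *amej*, *dugut*).
*tuftujfoj* — final consonant /j/ (non-nasal) → -eh → *tuftujfojeh*.
The final consonant of *agom* is /m/, which is a nasal, so the suffix is -je, giving *agomje*.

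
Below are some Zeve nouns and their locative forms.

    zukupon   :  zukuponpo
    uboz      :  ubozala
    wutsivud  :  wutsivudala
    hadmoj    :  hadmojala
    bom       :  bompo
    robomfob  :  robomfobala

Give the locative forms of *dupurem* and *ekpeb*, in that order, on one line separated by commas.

The alternation tracks the final consonant of the stem — -po when the stem ends in a nasal (*zukupon*, *bom*); -ala when the stem ends in a non-nasal consonant (*uboz*, *wutsivud*, *hadmoj*, *robomfob*).
*dupurem* — final consonant /m/ (a nasal) → -po → *dupurempo*.
*ekpeb*: final consonant = /b/, non-nasal → -ala → *ekpebala*.

dupurempo, ekpebala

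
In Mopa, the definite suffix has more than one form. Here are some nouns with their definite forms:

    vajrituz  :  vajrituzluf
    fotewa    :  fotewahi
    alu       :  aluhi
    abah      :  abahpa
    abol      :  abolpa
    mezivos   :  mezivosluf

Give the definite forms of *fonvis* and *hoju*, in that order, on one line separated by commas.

Looking at the final sound of each stem: -luf when the stem ends in a sibilant (*vajrituz*, *mezivos*); -pa when the stem ends in a non-sibilant consonant (*abah*, *abol*); -hi when the stem ends in a vowel (*fotewa*, *alu*).
Since the final sound of *fonvis* is /s/ (a sibilant), it takes -luf, giving *fonvisluf*.
*hoju* — final sound /u/ (a vowel) → -hi → *hojuhi*.

fonvisluf, hojuhi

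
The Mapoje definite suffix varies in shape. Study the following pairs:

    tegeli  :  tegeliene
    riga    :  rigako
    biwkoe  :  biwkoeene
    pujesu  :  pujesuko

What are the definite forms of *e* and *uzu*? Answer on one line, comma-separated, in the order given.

eene, uzuko

The suffix is conditioned by the last vowel: -ene when the last vowel of the stem is a front vowel (*tegeli*, *biwkoe*); -ko when the last vowel of the stem is a back vowel (*riga*, *pujesu*).
Since the last vowel of *e* is /e/ (a front vowel), it takes -ene, giving *eene*.
The last vowel of *uzu* is /u/, which is a back vowel, so the suffix is -ko, giving *uzuko*.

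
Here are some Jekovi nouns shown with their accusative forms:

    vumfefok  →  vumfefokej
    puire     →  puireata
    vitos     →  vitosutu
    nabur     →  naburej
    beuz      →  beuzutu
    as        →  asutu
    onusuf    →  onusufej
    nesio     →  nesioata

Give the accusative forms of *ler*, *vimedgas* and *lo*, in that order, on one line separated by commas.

The alternation tracks the final sound of the stem — -utu when the stem ends in a sibilant (*vitos*, *beuz*, *as*); -ej when the stem ends in a non-sibilant consonant (*vumfefok*, *nabur*, *onusuf*); -ata when the stem ends in a vowel (*puire*, *nesio*).
The final sound of *ler* is /r/, which is a non-sibilant consonant, so the suffix is -ej, giving *lerej*.
The final sound of *vimedgas* is /s/, which is a sibilant, so the suffix is -utu, giving *vimedgasutu*.
*lo*: final sound = /o/, a vowel → -ata → *loata*.

lerej, vimedgasutu, loata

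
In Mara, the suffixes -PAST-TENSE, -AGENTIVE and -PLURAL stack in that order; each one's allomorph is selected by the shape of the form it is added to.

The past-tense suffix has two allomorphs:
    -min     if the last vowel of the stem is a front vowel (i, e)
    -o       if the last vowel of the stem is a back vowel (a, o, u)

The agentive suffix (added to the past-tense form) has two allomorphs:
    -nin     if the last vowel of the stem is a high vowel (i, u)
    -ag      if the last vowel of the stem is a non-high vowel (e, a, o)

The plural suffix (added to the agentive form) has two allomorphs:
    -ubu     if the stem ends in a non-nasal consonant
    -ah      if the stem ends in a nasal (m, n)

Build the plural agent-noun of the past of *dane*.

*dane*: last vowel = /e/, a front vowel → -min → *danemin*.
Since the last vowel of the past-tense form *danemin* is /i/ (a high vowel), it takes -nin, giving *daneminnin*.
Since the final consonant of the agentive form *daneminnin* is /n/ (a nasal), it takes -ah, giving *daneminninah*.

daneminninah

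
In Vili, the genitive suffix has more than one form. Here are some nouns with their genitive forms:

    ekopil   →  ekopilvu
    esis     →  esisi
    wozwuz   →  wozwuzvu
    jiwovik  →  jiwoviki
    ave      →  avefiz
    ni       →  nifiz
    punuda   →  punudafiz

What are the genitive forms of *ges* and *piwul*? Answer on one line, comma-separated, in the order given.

The pattern is voicing of the final sound: -i when the stem ends in a voiceless consonant (*esis*, *jiwovik*); -vu when the stem ends in a voiced consonant (*ekopil*, *wozwuz*); -fiz when the stem ends in a vowel (*ave*, *ni*, *punuda*).
The final sound of *ges* is /s/, which is a voiceless consonant, so the suffix is -i, giving *gesi*.
Since the final sound of *piwul* is /l/ (a voiced consonant), it takes -vu, giving *piwulvu*.

gesi, piwulvu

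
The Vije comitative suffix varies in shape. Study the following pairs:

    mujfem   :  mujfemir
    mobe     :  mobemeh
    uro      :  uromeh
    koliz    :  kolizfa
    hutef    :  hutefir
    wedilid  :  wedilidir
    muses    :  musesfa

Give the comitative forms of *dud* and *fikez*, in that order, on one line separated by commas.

dudir, fikezfa

The alternation tracks the final sound of the stem — -fa when the stem ends in a sibilant (*koliz*, *muses*); -ir when the stem ends in a non-sibilant consonant (*mujfem*, *hutef*, *wedilid*); -meh when the stem ends in a vowel (*mobe*, *uro*).
*dud* — final sound /d/ (a non-sibilant consonant) → -ir → *dudir*.
Since the final sound of *fikez* is /z/ (a sibilant), it takes -fa, giving *fikezfa*.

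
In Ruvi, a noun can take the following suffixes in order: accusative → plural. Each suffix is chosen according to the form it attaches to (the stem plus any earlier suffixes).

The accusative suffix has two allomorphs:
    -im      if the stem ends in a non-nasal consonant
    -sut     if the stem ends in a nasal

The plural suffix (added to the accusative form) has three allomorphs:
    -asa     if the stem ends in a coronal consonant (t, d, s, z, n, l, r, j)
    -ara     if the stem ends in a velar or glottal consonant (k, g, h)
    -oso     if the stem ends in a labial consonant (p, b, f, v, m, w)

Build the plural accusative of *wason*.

The final consonant of *wason* is /n/, which is a nasal, so the accusative suffix is -sut, giving *wasonsut*.
The accusative form *wasonsut* — final consonant /t/ (coronal) → -asa → *wasonsutasa*.

wasonsutasa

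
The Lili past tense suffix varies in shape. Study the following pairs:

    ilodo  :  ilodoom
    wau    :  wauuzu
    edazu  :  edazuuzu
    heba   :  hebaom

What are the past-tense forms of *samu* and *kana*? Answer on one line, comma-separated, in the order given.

samuuzu, kanaom

The alternation tracks the last vowel of the stem — -uzu when the last vowel of the stem is a high vowel (*wau*, *edazu*); -om when the last vowel of the stem is a non-high vowel (*ilodo*, *heba*).
*samu*: last vowel = /u/, a high vowel → -uzu → *samuuzu*.
Since the last vowel of *kana* is /a/ (a non-high vowel), it takes -om, giving *kanaom*.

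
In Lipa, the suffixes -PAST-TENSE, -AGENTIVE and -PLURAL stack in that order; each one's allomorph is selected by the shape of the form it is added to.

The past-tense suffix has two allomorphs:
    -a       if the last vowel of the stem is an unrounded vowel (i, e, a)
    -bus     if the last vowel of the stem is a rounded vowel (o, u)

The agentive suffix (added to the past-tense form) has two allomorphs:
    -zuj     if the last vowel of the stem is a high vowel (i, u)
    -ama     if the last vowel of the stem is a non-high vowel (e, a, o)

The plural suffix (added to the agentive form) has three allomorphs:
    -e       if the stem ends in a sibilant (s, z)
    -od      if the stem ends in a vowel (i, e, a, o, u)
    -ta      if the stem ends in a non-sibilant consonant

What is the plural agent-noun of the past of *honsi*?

*honsi* — last vowel /i/ (an unrounded vowel) → -a → *honsia*.
Since the last vowel of the past-tense form *honsia* is /a/ (a non-high vowel), it takes -ama, giving *honsiaama*.
The final sound of the agentive form *honsiaama* is /a/, which is a vowel, so the plural suffix is -od, giving *honsiaamaod*.

honsiaamaod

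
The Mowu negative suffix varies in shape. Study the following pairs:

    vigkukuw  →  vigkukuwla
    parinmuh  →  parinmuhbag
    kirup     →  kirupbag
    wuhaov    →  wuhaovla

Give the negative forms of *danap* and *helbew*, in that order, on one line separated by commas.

The alternation tracks the final consonant of the stem — -bag when the stem ends in a voiceless consonant (*parinmuh*, *kirup*); -la when the stem ends in a voiced consonant (*vigkukuw*, *wuhaov*).
*danap*: final consonant = /p/, voiceless → -bag → *danapbag*.
The final consonant of *helbew* is /w/, which is voiced, so the suffix is -la, giving *helbewla*.

danapbag, helbewla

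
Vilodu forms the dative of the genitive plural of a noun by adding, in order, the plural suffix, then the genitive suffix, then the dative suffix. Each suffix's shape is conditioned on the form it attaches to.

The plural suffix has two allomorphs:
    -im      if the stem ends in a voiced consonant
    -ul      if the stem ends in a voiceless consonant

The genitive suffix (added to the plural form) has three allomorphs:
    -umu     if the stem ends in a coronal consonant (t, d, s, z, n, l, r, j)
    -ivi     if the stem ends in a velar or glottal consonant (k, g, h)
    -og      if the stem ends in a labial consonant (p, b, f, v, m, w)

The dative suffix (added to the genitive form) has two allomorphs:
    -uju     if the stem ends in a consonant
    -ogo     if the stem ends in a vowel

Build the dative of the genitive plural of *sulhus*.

Since the final consonant of *sulhus* is /s/ (voiceless), it takes -ul, giving *sulhusul*.
The plural form *sulhusul*: final consonant = /l/, coronal → -umu → *sulhusulumu*.
The genitive form *sulhusulumu*: final sound = /u/, a vowel → -ogo → *sulhusulumuogo*.

sulhusulumuogo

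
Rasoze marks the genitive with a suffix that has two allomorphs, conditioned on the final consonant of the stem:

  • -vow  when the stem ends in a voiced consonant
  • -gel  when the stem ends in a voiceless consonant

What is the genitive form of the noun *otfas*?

*otfas*: final consonant = /s/, voiceless → -gel → *otfasgel*.

otfasgel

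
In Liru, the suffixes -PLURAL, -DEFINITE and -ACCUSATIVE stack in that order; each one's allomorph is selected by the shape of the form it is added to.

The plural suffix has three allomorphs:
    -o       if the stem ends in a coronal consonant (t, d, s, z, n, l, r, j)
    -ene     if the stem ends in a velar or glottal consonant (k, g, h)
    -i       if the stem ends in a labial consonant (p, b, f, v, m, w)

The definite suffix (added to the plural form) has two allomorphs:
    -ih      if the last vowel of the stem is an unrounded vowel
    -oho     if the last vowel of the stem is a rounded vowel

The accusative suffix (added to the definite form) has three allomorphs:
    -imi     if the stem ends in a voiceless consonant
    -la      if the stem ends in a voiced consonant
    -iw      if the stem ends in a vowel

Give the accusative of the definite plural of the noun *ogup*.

ogupiihimi

*ogup* — final consonant /p/ (labial) → -i → *ogupi*.
The last vowel of the plural form *ogupi* is /i/, which is an unrounded vowel, so the definite suffix is -ih, giving *ogupiih*.
The definite form *ogupiih* — final sound /h/ (a voiceless consonant) → -imi → *ogupiihimi*.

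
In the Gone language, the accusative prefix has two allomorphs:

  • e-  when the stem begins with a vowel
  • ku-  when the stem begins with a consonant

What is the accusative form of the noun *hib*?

Since the first sound of *hib* is /h/ (a consonant), it takes ku-, giving *kuhib*.

kuhib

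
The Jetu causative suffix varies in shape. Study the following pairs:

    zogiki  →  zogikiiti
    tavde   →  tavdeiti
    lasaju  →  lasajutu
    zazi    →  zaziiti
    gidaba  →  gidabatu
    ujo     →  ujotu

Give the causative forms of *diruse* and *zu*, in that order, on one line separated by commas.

The pattern is front/back vowel harmony: -iti when the last vowel of the stem is a front vowel (*zogiki*, *tavde*, *zazi*); -tu when the last vowel of the stem is a back vowel (*lasaju*, *gidaba*, *ujo*).
*diruse*: last vowel = /e/, a front vowel → -iti → *diruseiti*.
The last vowel of *zu* is /u/, which is a back vowel, so the suffix is -tu, giving *zutu*.

diruseiti, zutu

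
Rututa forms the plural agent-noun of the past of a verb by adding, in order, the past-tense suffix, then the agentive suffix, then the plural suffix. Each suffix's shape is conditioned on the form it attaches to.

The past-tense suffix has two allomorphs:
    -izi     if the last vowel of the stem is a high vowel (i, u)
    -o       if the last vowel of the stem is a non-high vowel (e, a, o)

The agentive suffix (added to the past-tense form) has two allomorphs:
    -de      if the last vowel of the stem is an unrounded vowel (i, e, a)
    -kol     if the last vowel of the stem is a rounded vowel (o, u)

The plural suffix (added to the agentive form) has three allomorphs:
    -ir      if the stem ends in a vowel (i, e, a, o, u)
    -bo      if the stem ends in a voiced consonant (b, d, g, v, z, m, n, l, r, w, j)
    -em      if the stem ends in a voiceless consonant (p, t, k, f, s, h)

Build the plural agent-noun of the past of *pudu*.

*pudu* — last vowel /u/ (a high vowel) → -izi → *puduizi*.
The past-tense form *puduizi*: last vowel = /i/, an unrounded vowel → -de → *puduizide*.
The final sound of the agentive form *puduizide* is /e/, which is a vowel, so the plural suffix is -ir, giving *puduizideir*.

puduizideir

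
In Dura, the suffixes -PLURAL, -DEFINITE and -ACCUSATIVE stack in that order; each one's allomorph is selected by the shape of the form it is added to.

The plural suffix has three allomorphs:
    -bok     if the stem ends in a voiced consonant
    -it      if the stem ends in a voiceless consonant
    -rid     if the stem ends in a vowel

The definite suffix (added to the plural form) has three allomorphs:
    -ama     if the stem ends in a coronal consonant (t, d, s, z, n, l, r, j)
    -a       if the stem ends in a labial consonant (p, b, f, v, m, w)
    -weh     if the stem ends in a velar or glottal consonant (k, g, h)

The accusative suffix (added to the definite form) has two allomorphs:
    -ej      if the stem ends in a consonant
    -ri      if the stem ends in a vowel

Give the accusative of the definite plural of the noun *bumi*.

bumiridamari

*bumi*: final sound = /i/, a vowel → -rid → *bumirid*.
The final consonant of the plural form *bumirid* is /d/, which is coronal, so the definite suffix is -ama, giving *bumiridama*.
The final sound of the definite form *bumiridama* is /a/, which is a vowel, so the accusative suffix is -ri, giving *bumiridamari*.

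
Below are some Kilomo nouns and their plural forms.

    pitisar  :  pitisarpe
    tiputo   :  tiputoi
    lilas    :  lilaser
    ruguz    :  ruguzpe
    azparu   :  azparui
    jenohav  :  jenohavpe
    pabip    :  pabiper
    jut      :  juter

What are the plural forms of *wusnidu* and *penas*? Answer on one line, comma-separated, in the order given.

Looking at the final sound of each stem: -er when the stem ends in a voiceless consonant (*lilas*, *pabip*, *jut*); -pe when the stem ends in a voiced consonant (*pitisar*, *ruguz*, *jenohav*); -i when the stem ends in a vowel (*tiputo*, *azparu*).
*wusnidu* — final sound /u/ (a vowel) → -i → *wusnidui*.
The final sound of *penas* is /s/, which is a voiceless consonant, so the suffix is -er, giving *penaser*.

wusnidui, penaser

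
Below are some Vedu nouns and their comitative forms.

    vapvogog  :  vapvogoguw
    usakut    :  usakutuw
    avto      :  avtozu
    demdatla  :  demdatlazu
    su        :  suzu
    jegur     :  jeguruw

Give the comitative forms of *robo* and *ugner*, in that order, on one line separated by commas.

robozu, ugneruw

The pattern is consonant vs. vowel: -uw when the stem ends in a consonant (*vapvogog*, *usakut*, *jegur*); -zu when the stem ends in a vowel (*avto*, *demdatla*, *su*).
*robo*: final sound = /o/, a vowel → -zu → *robozu*.
The final sound of *ugner* is /r/, which is a consonant, so the suffix is -uw, giving *ugneruw*.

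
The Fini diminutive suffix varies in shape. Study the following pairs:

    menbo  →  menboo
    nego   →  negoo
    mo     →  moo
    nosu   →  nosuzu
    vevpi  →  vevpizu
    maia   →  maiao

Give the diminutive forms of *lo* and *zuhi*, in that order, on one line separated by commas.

The alternation tracks the last vowel of the stem — -zu when the last vowel of the stem is a high vowel (*nosu*, *vevpi*); -o when the last vowel of the stem is a non-high vowel (*menbo*, *nego*, *mo*, *maia*).
*lo*: last vowel = /o/, a non-high vowel → -o → *loo*.
Since the last vowel of *zuhi* is /i/ (a high vowel), it takes -zu, giving *zuhizu*.

loo, zuhizu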